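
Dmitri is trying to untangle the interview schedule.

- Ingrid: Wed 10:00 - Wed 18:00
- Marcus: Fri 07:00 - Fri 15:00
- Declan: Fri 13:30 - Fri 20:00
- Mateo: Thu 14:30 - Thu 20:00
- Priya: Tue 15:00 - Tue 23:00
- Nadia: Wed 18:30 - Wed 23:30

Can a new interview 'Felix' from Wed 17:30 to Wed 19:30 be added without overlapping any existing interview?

No — it overlaps Ingrid, Nadia

Priya: ends Tue 23:00 at or before Felix starts Wed 17:30 → clear.
Ingrid: starts Wed 10:00 before Felix ends Wed 19:30, and ends Wed 18:00 after Felix starts Wed 17:30 → overlap.
Nadia: starts Wed 18:30 before Felix ends Wed 19:30, and ends Wed 23:30 after Felix starts Wed 17:30 → overlap.
Mateo: starts Thu 14:30 at or after Felix ends Wed 19:30 → clear.
Marcus: starts Fri 07:00 at or after Felix ends Wed 19:30 → clear.
Declan: starts Fri 13:30 at or after Felix ends Wed 19:30 → clear.
Felix overlaps Ingrid, Nadia.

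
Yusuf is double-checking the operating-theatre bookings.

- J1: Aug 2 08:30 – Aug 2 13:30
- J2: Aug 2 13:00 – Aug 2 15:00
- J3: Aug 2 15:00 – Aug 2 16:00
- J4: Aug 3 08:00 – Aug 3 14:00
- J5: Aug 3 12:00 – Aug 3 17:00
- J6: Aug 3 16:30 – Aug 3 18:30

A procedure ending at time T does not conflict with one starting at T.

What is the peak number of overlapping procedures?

Sweep the timeline, counting +1 at each start and −1 at each end (ends before starts at a tie):
Aug 2 08:30 start J1 → 1
Aug 2 13:00 start J2 → 2
Aug 2 13:30 end J1 → 1
Aug 2 15:00 end J2 → 0
Aug 2 15:00 start J3 → 1
Aug 2 16:00 end J3 → 0
Aug 3 08:00 start J4 → 1
Aug 3 12:00 start J5 → 2
Aug 3 14:00 end J4 → 1
Aug 3 16:30 start J6 → 2
Aug 3 17:00 end J5 → 1
Aug 3 18:30 end J6 → 0
Peak is 2, at Aug 2 13:00 (J1, J2).

2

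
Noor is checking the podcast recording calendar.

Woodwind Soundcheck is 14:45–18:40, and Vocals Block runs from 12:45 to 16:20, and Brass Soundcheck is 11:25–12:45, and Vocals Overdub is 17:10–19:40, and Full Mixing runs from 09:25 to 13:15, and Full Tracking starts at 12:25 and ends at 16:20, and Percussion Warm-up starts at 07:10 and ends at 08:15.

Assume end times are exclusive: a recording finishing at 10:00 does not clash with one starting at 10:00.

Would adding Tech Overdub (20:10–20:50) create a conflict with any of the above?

Percussion Warm-up: ends 08:15 at or before Tech Overdub starts 20:10 → clear.
Full Mixing: ends 13:15 at or before Tech Overdub starts 20:10 → clear.
Brass Soundcheck: ends 12:45 at or before Tech Overdub starts 20:10 → clear.
Full Tracking: ends 16:20 at or before Tech Overdub starts 20:10 → clear.
Vocals Block: ends 16:20 at or before Tech Overdub starts 20:10 → clear.
Woodwind Soundcheck: ends 18:40 at or before Tech Overdub starts 20:10 → clear.
Vocals Overdub: ends 19:40 at or before Tech Overdub starts 20:10 → clear.

No — it doesn't clash with anything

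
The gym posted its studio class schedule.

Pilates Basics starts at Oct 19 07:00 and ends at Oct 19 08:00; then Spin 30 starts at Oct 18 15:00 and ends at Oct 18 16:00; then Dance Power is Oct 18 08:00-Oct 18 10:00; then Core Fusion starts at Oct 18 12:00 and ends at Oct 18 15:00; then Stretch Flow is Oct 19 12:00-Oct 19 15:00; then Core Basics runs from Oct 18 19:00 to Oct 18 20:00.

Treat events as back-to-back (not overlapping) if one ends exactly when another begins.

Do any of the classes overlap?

No

Two intervals overlap when each starts before the other ends.
Sorted by start: Dance Power, Core Fusion, Spin 30, Core Basics, Pilates Basics, Stretch Flow.
Core Fusion starts after Dance Power ends — done with Dance Power.
Spin 30 starts exactly when Core Fusion ends (back-to-back, no overlap) — done with Core Fusion.
Core Basics starts after Spin 30 ends — done with Spin 30.
Pilates Basics starts after Core Basics ends — done with Core Basics.
Stretch Flow starts after Pilates Basics ends.
Every pair is clear; the schedule has no overlaps.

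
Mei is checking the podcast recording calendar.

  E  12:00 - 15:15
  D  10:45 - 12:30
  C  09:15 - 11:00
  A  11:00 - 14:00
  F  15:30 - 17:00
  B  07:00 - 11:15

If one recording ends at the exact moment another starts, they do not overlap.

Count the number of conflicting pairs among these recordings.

7

Two intervals overlap when each starts before the other ends.
Sorted by start: B, C, D, A, E, F.
C starts before B ends → B and C overlap.
D starts before B ends → B and D overlap.
A starts before B ends → B and A overlap.
E starts after B ends — done with B.
D starts before C ends → C and D overlap.
A starts exactly when C ends (back-to-back, no overlap) — done with C.
A starts before D ends → D and A overlap.
E starts before D ends → D and E overlap.
F starts after D ends.
E starts before A ends → A and E overlap.
F starts after A ends.
F starts after E ends.
Overlapping pairs: A & B, A & D, A & E, B & C, B & D, C & D, D & E — 7 in total.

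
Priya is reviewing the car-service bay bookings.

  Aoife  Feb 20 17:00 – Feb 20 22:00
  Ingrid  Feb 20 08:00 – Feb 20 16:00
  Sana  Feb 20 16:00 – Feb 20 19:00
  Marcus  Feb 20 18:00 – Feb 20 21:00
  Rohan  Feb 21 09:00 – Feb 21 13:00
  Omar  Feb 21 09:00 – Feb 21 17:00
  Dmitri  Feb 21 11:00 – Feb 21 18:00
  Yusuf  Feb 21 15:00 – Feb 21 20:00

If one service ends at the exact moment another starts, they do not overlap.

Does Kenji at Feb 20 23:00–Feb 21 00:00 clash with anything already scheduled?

No — it doesn't clash with anything

Ingrid: ends Feb 20 16:00 at or before Kenji starts Feb 20 23:00 → clear.
Sana: ends Feb 20 19:00 at or before Kenji starts Feb 20 23:00 → clear.
Aoife: ends Feb 20 22:00 at or before Kenji starts Feb 20 23:00 → clear.
Marcus: ends Feb 20 21:00 at or before Kenji starts Feb 20 23:00 → clear.
Rohan: starts Feb 21 09:00 at or after Kenji ends Feb 21 00:00 → clear.
Omar: starts Feb 21 09:00 at or after Kenji ends Feb 21 00:00 → clear.
Dmitri: starts Feb 21 11:00 at or after Kenji ends Feb 21 00:00 → clear.
Yusuf: starts Feb 21 15:00 at or after Kenji ends Feb 21 00:00 → clear.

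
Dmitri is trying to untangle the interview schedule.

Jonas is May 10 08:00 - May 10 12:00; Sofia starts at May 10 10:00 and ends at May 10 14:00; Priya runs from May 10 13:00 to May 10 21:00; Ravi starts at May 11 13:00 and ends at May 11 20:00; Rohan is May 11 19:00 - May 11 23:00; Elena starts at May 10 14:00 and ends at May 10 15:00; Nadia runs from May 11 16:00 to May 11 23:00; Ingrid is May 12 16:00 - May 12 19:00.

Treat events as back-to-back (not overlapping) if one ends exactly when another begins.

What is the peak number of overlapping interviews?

3

Sort all start/end points and keep a running count:
May 10 08:00 start Jonas → 1
May 10 10:00 start Sofia → 2
May 10 12:00 end Jonas → 1
May 10 13:00 start Priya → 2
May 10 14:00 end Sofia → 1
May 10 14:00 start Elena → 2
May 10 15:00 end Elena → 1
May 10 21:00 end Priya → 0
May 11 13:00 start Ravi → 1
May 11 16:00 start Nadia → 2
May 11 19:00 start Rohan → 3
May 11 20:00 end Ravi → 2
May 11 23:00 end Nadia → 1
May 11 23:00 end Rohan → 0
May 12 16:00 start Ingrid → 1
May 12 19:00 end Ingrid → 0
Peak is 3, at May 11 19:00 (Nadia, Ravi, Rohan).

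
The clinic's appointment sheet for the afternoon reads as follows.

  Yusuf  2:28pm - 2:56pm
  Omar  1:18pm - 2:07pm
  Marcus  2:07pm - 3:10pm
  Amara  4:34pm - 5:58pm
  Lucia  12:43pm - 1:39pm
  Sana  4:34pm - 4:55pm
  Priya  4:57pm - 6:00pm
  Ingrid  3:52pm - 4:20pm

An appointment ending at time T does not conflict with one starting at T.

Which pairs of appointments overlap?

Amara & Priya, Amara & Sana, Lucia & Omar, Marcus & Yusuf

Sorted by start: Lucia, Omar, Marcus, Yusuf, Ingrid, Sana, Amara, Priya.
Omar starts before Lucia ends → Lucia and Omar overlap.
Marcus starts after Lucia ends — done with Lucia.
Marcus starts exactly when Omar ends (back-to-back, no overlap) — done with Omar.
Yusuf starts before Marcus ends → Marcus and Yusuf overlap.
Ingrid starts after Marcus ends — done with Marcus.
Ingrid starts after Yusuf ends — done with Yusuf.
Sana starts after Ingrid ends — done with Ingrid.
Amara starts before Sana ends → Sana and Amara overlap.
Priya starts after Sana ends.
Priya starts before Amara ends → Amara and Priya overlap.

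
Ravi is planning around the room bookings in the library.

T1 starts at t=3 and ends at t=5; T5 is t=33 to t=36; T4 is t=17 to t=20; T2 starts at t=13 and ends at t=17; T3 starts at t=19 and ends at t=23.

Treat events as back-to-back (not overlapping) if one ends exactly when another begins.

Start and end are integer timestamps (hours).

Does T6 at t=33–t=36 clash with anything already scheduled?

Yes — it overlaps T5

T1: ends t=5 at or before T6 starts t=33 → clear.
T2: ends t=17 at or before T6 starts t=33 → clear.
T4: ends t=20 at or before T6 starts t=33 → clear.
T3: ends t=23 at or before T6 starts t=33 → clear.
T5: starts t=33 before T6 ends t=36, and ends t=36 after T6 starts t=33 → overlap.
T6 overlaps T5.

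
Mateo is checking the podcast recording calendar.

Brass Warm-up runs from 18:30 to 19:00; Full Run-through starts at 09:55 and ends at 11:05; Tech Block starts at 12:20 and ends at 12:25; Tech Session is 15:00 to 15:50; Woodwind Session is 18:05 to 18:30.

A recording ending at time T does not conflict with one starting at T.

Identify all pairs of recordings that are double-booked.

none

Two intervals overlap when each starts before the other ends.
Sorted by start: Full Run-through, Tech Block, Tech Session, Woodwind Session, Brass Warm-up.
Tech Block starts after Full Run-through ends; Full Run-through is clear from here.
Tech Session starts after Tech Block ends; Tech Block is clear from here.
Woodwind Session starts after Tech Session ends; Tech Session is clear from here.
Brass Warm-up starts exactly when Woodwind Session ends (back-to-back, no overlap).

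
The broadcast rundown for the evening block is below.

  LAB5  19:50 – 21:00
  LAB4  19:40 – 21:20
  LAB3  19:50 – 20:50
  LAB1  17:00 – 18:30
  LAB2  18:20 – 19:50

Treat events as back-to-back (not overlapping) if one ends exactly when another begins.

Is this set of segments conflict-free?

No

Sorted by start: LAB1, LAB2, LAB4, LAB3, LAB5.
LAB2 starts before LAB1 ends → LAB1 and LAB2 overlap.
That's a conflict, so the schedule is not conflict-free.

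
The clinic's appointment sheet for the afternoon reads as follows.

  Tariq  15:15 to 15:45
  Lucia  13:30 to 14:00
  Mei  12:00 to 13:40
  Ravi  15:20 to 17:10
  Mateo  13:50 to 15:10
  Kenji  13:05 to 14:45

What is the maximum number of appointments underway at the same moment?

Sweep the timeline, counting +1 at each start and −1 at each end (ends before starts at a tie):
12:00 start Mei → 1
13:05 start Kenji → 2
13:30 start Lucia → 3
13:40 end Mei → 2
13:50 start Mateo → 3
14:00 end Lucia → 2
14:45 end Kenji → 1
15:10 end Mateo → 0
15:15 start Tariq → 1
15:20 start Ravi → 2
15:45 end Tariq → 1
17:10 end Ravi → 0
Peak is 3, at 13:30 (Kenji, Lucia, Mei).

3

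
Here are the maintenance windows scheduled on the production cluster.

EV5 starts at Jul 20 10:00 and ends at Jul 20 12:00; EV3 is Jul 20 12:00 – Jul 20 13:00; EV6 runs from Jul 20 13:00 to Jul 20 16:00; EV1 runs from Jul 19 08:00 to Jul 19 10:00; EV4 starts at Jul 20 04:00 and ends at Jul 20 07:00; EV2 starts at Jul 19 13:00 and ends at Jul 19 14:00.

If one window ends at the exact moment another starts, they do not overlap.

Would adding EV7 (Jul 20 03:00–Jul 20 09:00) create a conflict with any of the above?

EV1: ends Jul 19 10:00 at or before EV7 starts Jul 20 03:00 → clear.
EV2: ends Jul 19 14:00 at or before EV7 starts Jul 20 03:00 → clear.
EV4: starts Jul 20 04:00 before EV7 ends Jul 20 09:00, and ends Jul 20 07:00 after EV7 starts Jul 20 03:00 → overlap.
EV5: starts Jul 20 10:00 at or after EV7 ends Jul 20 09:00 → clear.
EV3: starts Jul 20 12:00 at or after EV7 ends Jul 20 09:00 → clear.
EV6: starts Jul 20 13:00 at or after EV7 ends Jul 20 09:00 → clear.
EV7 overlaps EV4.

Yes — it overlaps EV4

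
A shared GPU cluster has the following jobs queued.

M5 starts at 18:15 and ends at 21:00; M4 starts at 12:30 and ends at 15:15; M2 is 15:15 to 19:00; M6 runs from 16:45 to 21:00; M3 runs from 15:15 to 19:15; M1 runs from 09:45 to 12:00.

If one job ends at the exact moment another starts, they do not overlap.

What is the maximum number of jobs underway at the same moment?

4

Sort all start/end points and keep a running count:
09:45 start M1 → 1
12:00 end M1 → 0
12:30 start M4 → 1
15:15 end M4 → 0
15:15 start M2 → 1
15:15 start M3 → 2
16:45 start M6 → 3
18:15 start M5 → 4
19:00 end M2 → 3
19:15 end M3 → 2
21:00 end M5 → 1
21:00 end M6 → 0
Peak is 4, at 18:15 (M2, M3, M5, M6).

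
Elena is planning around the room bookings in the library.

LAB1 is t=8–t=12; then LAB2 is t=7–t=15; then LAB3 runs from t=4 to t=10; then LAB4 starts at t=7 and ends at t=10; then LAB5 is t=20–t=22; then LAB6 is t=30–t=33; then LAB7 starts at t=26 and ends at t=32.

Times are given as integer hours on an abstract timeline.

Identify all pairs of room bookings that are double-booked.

Sorted by start: LAB3, LAB2, LAB4, LAB1, LAB5, LAB7, LAB6.
LAB2 starts before LAB3 ends → LAB3 and LAB2 overlap.
LAB4 starts before LAB3 ends → LAB3 and LAB4 overlap.
LAB1 starts before LAB3 ends → LAB3 and LAB1 overlap.
LAB5 starts after LAB3 ends, so nothing later overlaps LAB3 either.
LAB4 starts before LAB2 ends → LAB2 and LAB4 overlap.
LAB1 starts before LAB2 ends → LAB2 and LAB1 overlap.
LAB5 starts after LAB2 ends, so nothing later overlaps LAB2 either.
LAB1 starts before LAB4 ends → LAB4 and LAB1 overlap.
LAB5 starts after LAB4 ends, so nothing later overlaps LAB4 either.
LAB5 starts after LAB1 ends, so nothing later overlaps LAB1 either.
LAB7 starts after LAB5 ends, so nothing later overlaps LAB5 either.
LAB6 starts before LAB7 ends → LAB7 and LAB6 overlap.

LAB1 & LAB2, LAB1 & LAB3, LAB1 & LAB4, LAB2 & LAB3, LAB2 & LAB4, LAB3 & LAB4, LAB6 & LAB7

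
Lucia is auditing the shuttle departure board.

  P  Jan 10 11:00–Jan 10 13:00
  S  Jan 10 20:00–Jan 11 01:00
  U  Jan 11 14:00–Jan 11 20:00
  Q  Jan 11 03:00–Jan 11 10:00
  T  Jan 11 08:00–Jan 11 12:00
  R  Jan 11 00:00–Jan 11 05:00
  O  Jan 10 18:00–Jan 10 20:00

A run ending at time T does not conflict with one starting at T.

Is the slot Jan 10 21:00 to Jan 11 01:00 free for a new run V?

No — it overlaps R, S

P: ends Jan 10 13:00 at or before V starts Jan 10 21:00 → clear.
O: ends Jan 10 20:00 at or before V starts Jan 10 21:00 → clear.
S: starts Jan 10 20:00 before V ends Jan 11 01:00, and ends Jan 11 01:00 after V starts Jan 10 21:00 → overlap.
R: starts Jan 11 00:00 before V ends Jan 11 01:00, and ends Jan 11 05:00 after V starts Jan 10 21:00 → overlap.
Q: starts Jan 11 03:00 at or after V ends Jan 11 01:00 → clear.
T: starts Jan 11 08:00 at or after V ends Jan 11 01:00 → clear.
U: starts Jan 11 14:00 at or after V ends Jan 11 01:00 → clear.
V overlaps R, S.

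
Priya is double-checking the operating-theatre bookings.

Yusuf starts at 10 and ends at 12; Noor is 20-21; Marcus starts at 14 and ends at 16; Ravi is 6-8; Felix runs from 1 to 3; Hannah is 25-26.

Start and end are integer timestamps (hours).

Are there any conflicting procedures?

No

Sorted by start: Felix, Ravi, Yusuf, Marcus, Noor, Hannah.
Ravi starts after Felix ends; Felix is clear from here.
Yusuf starts after Ravi ends; Ravi is clear from here.
Marcus starts after Yusuf ends; Yusuf is clear from here.
Noor starts after Marcus ends; Marcus is clear from here.
Hannah starts after Noor ends.
Every pair is clear; the schedule has no overlaps.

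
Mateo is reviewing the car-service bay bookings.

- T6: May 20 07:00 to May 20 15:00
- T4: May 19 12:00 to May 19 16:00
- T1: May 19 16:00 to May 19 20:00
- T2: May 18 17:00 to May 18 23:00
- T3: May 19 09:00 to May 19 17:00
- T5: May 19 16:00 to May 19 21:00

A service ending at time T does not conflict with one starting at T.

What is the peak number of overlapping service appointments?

Sweep the timeline, counting +1 at each start and −1 at each end (ends before starts at a tie):
May 18 17:00 start T2 → 1
May 18 23:00 end T2 → 0
May 19 09:00 start T3 → 1
May 19 12:00 start T4 → 2
May 19 16:00 end T4 → 1
May 19 16:00 start T1 → 2
May 19 16:00 start T5 → 3
May 19 17:00 end T3 → 2
May 19 20:00 end T1 → 1
May 19 21:00 end T5 → 0
May 20 07:00 start T6 → 1
May 20 15:00 end T6 → 0
Peak is 3, at May 19 16:00 (T1, T3, T5).

3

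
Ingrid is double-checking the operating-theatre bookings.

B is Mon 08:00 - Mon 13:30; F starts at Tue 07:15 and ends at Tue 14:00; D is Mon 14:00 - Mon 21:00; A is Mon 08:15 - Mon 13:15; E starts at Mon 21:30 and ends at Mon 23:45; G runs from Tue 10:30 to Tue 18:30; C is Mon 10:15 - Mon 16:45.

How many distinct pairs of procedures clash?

5

Two intervals overlap when each starts before the other ends.
Sorted by start: B, A, C, D, E, F, G.
A starts before B ends → B and A overlap.
C starts before B ends → B and C overlap.
D starts after B ends, so B has no further overlaps.
C starts before A ends → A and C overlap.
D starts after A ends, so A has no further overlaps.
D starts before C ends → C and D overlap.
E starts after C ends, so C has no further overlaps.
E starts after D ends, so D has no further overlaps.
F starts after E ends, so E has no further overlaps.
G starts before F ends → F and G overlap.
Overlapping pairs: A & B, A & C, B & C, C & D, F & G — 5 in total.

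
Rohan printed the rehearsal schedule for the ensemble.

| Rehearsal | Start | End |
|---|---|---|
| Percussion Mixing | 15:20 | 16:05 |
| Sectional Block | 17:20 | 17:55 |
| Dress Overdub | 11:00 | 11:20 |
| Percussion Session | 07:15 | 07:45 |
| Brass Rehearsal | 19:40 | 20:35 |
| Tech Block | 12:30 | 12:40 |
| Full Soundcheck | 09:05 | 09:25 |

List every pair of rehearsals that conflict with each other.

Check each pair: they overlap iff neither finishes before the other starts.
Sorted by start: Percussion Session, Full Soundcheck, Dress Overdub, Tech Block, Percussion Mixing, Sectional Block, Brass Rehearsal.
Full Soundcheck starts after Percussion Session ends, so Percussion Session has no further overlaps.
Dress Overdub starts after Full Soundcheck ends, so Full Soundcheck has no further overlaps.
Tech Block starts after Dress Overdub ends, so Dress Overdub has no further overlaps.
Percussion Mixing starts after Tech Block ends, so Tech Block has no further overlaps.
Sectional Block starts after Percussion Mixing ends, so Percussion Mixing has no further overlaps.
Brass Rehearsal starts after Sectional Block ends.

no overlapping pairs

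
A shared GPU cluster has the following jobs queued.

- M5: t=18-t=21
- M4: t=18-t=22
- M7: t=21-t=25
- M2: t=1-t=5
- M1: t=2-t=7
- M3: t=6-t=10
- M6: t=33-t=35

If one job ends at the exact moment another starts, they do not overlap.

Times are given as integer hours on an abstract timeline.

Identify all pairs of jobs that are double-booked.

M1 & M2, M1 & M3, M4 & M5, M4 & M7

Two intervals overlap when each starts before the other ends.
Sorted by start: M2, M1, M3, M4, M5, M7, M6.
M1 starts before M2 ends → M2 and M1 overlap.
M3 starts after M2 ends, so nothing later overlaps M2 either.
M3 starts before M1 ends → M1 and M3 overlap.
M4 starts after M1 ends, so nothing later overlaps M1 either.
M4 starts after M3 ends, so nothing later overlaps M3 either.
M5 starts before M4 ends → M4 and M5 overlap.
M7 starts before M4 ends → M4 and M7 overlap.
M6 starts after M4 ends.
M7 starts exactly when M5 ends (back-to-back, no overlap), so nothing later overlaps M5 either.
M6 starts after M7 ends.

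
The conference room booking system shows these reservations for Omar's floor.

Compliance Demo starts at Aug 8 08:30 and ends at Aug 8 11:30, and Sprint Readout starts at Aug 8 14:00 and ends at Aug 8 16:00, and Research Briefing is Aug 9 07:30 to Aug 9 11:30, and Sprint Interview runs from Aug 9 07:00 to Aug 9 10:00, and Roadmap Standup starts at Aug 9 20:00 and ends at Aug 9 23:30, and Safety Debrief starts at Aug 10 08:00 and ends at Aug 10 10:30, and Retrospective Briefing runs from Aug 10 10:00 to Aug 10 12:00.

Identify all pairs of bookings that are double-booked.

Research Briefing & Sprint Interview, Retrospective Briefing & Safety Debrief

Sorted by start: Compliance Demo, Sprint Readout, Sprint Interview, Research Briefing, Roadmap Standup, Safety Debrief, Retrospective Briefing.
Sprint Readout starts after Compliance Demo ends; Compliance Demo is clear from here.
Sprint Interview starts after Sprint Readout ends; Sprint Readout is clear from here.
Research Briefing starts before Sprint Interview ends → Sprint Interview and Research Briefing overlap.
Roadmap Standup starts after Sprint Interview ends; Sprint Interview is clear from here.
Roadmap Standup starts after Research Briefing ends; Research Briefing is clear from here.
Safety Debrief starts after Roadmap Standup ends; Roadmap Standup is clear from here.
Retrospective Briefing starts before Safety Debrief ends → Safety Debrief and Retrospective Briefing overlap.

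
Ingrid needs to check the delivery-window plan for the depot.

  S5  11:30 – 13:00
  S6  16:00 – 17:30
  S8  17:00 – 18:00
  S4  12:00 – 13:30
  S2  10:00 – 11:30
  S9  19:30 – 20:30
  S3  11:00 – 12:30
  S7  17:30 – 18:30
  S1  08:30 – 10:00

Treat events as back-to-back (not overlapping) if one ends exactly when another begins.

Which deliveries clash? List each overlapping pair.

Sorted by start: S1, S2, S3, S5, S4, S6, S8, S7, S9.
S2 starts exactly when S1 ends (back-to-back, no overlap) — done with S1.
S3 starts before S2 ends → S2 and S3 overlap.
S5 starts exactly when S2 ends (back-to-back, no overlap) — done with S2.
S5 starts before S3 ends → S3 and S5 overlap.
S4 starts before S3 ends → S3 and S4 overlap.
S6 starts after S3 ends — done with S3.
S4 starts before S5 ends → S5 and S4 overlap.
S6 starts after S5 ends — done with S5.
S6 starts after S4 ends — done with S4.
S8 starts before S6 ends → S6 and S8 overlap.
S7 starts exactly when S6 ends (back-to-back, no overlap) — done with S6.
S7 starts before S8 ends → S8 and S7 overlap.
S9 starts after S8 ends.
S9 starts after S7 ends.

S2 & S3, S3 & S4, S3 & S5, S4 & S5, S6 & S8, S7 & S8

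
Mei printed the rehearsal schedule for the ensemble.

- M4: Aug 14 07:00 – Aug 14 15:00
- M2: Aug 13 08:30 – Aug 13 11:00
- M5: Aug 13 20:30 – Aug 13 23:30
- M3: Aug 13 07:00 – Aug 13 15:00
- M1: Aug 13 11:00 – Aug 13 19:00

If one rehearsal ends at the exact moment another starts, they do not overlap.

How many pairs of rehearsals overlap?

Two intervals overlap when each starts before the other ends.
Sorted by start: M3, M2, M1, M5, M4.
M2 starts before M3 ends → M3 and M2 overlap.
M1 starts before M3 ends → M3 and M1 overlap.
M5 starts after M3 ends, so M3 has no further overlaps.
M1 starts exactly when M2 ends (back-to-back, no overlap), so M2 has no further overlaps.
M5 starts after M1 ends, so M1 has no further overlaps.
M4 starts after M5 ends.
Overlapping pairs: M1 & M3, M2 & M3 — 2 in total.

2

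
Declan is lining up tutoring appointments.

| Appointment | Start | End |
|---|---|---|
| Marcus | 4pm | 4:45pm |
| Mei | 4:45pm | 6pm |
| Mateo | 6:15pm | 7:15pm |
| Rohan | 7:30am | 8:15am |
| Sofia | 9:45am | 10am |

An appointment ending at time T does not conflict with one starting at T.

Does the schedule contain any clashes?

No

Check each pair: they overlap iff neither finishes before the other starts.
Sorted by start: Rohan, Sofia, Marcus, Mei, Mateo.
Sofia starts after Rohan ends, so Rohan has no further overlaps.
Marcus starts after Sofia ends, so Sofia has no further overlaps.
Mei starts exactly when Marcus ends (back-to-back, no overlap), so Marcus has no further overlaps.
Mateo starts after Mei ends.
Every pair is clear; the schedule has no overlaps.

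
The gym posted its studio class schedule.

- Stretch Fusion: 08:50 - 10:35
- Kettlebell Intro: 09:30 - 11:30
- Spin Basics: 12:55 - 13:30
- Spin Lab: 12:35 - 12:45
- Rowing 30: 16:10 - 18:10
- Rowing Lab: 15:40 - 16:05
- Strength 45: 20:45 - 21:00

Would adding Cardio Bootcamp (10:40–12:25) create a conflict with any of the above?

Stretch Fusion: ends 10:35 at or before Cardio Bootcamp starts 10:40 → clear.
Kettlebell Intro: starts 09:30 before Cardio Bootcamp ends 12:25, and ends 11:30 after Cardio Bootcamp starts 10:40 → overlap.
Spin Lab: starts 12:35 at or after Cardio Bootcamp ends 12:25 → clear.
Spin Basics: starts 12:55 at or after Cardio Bootcamp ends 12:25 → clear.
Rowing Lab: starts 15:40 at or after Cardio Bootcamp ends 12:25 → clear.
Rowing 30: starts 16:10 at or after Cardio Bootcamp ends 12:25 → clear.
Strength 45: starts 20:45 at or after Cardio Bootcamp ends 12:25 → clear.
Cardio Bootcamp overlaps Kettlebell Intro.

Yes — it overlaps Kettlebell Intro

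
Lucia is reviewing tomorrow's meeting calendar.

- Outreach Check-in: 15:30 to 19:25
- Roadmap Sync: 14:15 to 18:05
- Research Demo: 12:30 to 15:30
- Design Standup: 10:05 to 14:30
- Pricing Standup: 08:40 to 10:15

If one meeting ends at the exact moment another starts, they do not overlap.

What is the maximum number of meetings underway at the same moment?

3

Walk through starts and ends in time order (an end at T is processed before a start at T):
08:40 start Pricing Standup → 1
10:05 start Design Standup → 2
10:15 end Pricing Standup → 1
12:30 start Research Demo → 2
14:15 start Roadmap Sync → 3
14:30 end Design Standup → 2
15:30 end Research Demo → 1
15:30 start Outreach Check-in → 2
18:05 end Roadmap Sync → 1
19:25 end Outreach Check-in → 0
Peak is 3, at 14:15 (Design Standup, Research Demo, Roadmap Sync).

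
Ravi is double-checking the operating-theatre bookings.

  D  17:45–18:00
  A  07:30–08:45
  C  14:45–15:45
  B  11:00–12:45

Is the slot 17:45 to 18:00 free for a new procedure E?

A: ends 08:45 at or before E starts 17:45 → clear.
B: ends 12:45 at or before E starts 17:45 → clear.
C: ends 15:45 at or before E starts 17:45 → clear.
D: starts 17:45 before E ends 18:00, and ends 18:00 after E starts 17:45 → overlap.
E overlaps D.

No — it overlaps D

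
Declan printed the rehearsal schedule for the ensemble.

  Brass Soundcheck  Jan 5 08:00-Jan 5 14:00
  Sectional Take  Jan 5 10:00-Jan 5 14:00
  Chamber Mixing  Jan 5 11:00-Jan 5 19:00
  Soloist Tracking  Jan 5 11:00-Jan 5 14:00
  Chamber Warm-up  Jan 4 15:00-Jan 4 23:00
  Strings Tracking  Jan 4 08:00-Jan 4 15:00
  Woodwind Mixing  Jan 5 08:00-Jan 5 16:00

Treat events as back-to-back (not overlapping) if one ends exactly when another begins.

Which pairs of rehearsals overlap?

Check each pair: they overlap iff neither finishes before the other starts.
Sorted by start: Strings Tracking, Chamber Warm-up, Brass Soundcheck, Woodwind Mixing, Sectional Take, Soloist Tracking, Chamber Mixing.
Chamber Warm-up starts exactly when Strings Tracking ends (back-to-back, no overlap); Strings Tracking is clear from here.
Brass Soundcheck starts after Chamber Warm-up ends; Chamber Warm-up is clear from here.
Woodwind Mixing starts before Brass Soundcheck ends → Brass Soundcheck and Woodwind Mixing overlap.
Sectional Take starts before Brass Soundcheck ends → Brass Soundcheck and Sectional Take overlap.
Soloist Tracking starts before Brass Soundcheck ends → Brass Soundcheck and Soloist Tracking overlap.
Chamber Mixing starts before Brass Soundcheck ends → Brass Soundcheck and Chamber Mixing overlap.
Sectional Take starts before Woodwind Mixing ends → Woodwind Mixing and Sectional Take overlap.
Soloist Tracking starts before Woodwind Mixing ends → Woodwind Mixing and Soloist Tracking overlap.
Chamber Mixing starts before Woodwind Mixing ends → Woodwind Mixing and Chamber Mixing overlap.
Soloist Tracking starts before Sectional Take ends → Sectional Take and Soloist Tracking overlap.
Chamber Mixing starts before Sectional Take ends → Sectional Take and Chamber Mixing overlap.
Chamber Mixing starts before Soloist Tracking ends → Soloist Tracking and Chamber Mixing overlap.

Brass Soundcheck & Chamber Mixing, Brass Soundcheck & Sectional Take, Brass Soundcheck & Soloist Tracking, Brass Soundcheck & Woodwind Mixing, Chamber Mixing & Sectional Take, Chamber Mixing & Soloist Tracking, Chamber Mixing & Woodwind Mixing, Sectional Take & Soloist Tracking, Sectional Take & Woodwind Mixing, Soloist Tracking & Woodwind Mixing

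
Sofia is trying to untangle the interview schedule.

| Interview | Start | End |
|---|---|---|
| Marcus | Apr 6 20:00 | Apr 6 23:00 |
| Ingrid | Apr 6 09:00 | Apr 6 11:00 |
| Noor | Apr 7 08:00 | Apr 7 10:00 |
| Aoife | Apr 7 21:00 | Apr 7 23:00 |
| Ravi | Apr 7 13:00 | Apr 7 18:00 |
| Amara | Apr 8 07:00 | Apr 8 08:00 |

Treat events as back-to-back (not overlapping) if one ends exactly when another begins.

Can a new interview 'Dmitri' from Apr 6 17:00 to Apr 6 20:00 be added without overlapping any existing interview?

Yes — the slot is free

Ingrid: ends Apr 6 11:00 at or before Dmitri starts Apr 6 17:00 → clear.
Marcus: starts Apr 6 20:00 at or after Dmitri ends Apr 6 20:00 → clear.
Noor: starts Apr 7 08:00 at or after Dmitri ends Apr 6 20:00 → clear.
Ravi: starts Apr 7 13:00 at or after Dmitri ends Apr 6 20:00 → clear.
Aoife: starts Apr 7 21:00 at or after Dmitri ends Apr 6 20:00 → clear.
Amara: starts Apr 8 07:00 at or after Dmitri ends Apr 6 20:00 → clear.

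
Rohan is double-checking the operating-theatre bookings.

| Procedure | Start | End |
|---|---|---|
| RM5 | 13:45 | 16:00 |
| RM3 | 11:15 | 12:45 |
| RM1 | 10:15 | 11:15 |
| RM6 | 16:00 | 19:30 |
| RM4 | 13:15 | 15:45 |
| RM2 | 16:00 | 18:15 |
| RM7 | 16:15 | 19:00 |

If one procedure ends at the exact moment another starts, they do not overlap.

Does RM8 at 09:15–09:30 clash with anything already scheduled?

No — it doesn't clash with anything

RM1: starts 10:15 at or after RM8 ends 09:30 → clear.
RM3: starts 11:15 at or after RM8 ends 09:30 → clear.
RM4: starts 13:15 at or after RM8 ends 09:30 → clear.
RM5: starts 13:45 at or after RM8 ends 09:30 → clear.
RM2: starts 16:00 at or after RM8 ends 09:30 → clear.
RM6: starts 16:00 at or after RM8 ends 09:30 → clear.
RM7: starts 16:15 at or after RM8 ends 09:30 → clear.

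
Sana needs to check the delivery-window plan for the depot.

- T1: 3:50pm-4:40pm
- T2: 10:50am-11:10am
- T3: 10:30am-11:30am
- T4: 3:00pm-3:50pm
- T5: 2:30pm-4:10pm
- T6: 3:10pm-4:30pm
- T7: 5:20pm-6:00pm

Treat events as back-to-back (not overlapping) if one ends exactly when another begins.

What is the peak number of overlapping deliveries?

Sort all start/end points and keep a running count:
10:30am start T3 → 1
10:50am start T2 → 2
11:10am end T2 → 1
11:30am end T3 → 0
2:30pm start T5 → 1
3:00pm start T4 → 2
3:10pm start T6 → 3
3:50pm end T4 → 2
3:50pm start T1 → 3
4:10pm end T5 → 2
4:30pm end T6 → 1
4:40pm end T1 → 0
5:20pm start T7 → 1
6:00pm end T7 → 0
Peak is 3, at 3:10pm (T4, T5, T6).

3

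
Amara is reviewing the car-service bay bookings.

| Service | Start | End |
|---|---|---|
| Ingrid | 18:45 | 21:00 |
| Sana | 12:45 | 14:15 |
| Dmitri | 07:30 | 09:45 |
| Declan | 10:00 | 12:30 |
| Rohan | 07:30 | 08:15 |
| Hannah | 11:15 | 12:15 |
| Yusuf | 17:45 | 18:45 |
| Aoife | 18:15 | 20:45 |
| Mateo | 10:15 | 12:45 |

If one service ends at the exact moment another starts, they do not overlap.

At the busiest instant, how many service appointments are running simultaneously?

Sweep the timeline, counting +1 at each start and −1 at each end (ends before starts at a tie):
07:30 start Dmitri → 1
07:30 start Rohan → 2
08:15 end Rohan → 1
09:45 end Dmitri → 0
10:00 start Declan → 1
10:15 start Mateo → 2
11:15 start Hannah → 3
12:15 end Hannah → 2
12:30 end Declan → 1
12:45 end Mateo → 0
12:45 start Sana → 1
14:15 end Sana → 0
17:45 start Yusuf → 1
18:15 start Aoife → 2
18:45 end Yusuf → 1
18:45 start Ingrid → 2
20:45 end Aoife → 1
21:00 end Ingrid → 0
Peak is 3, at 11:15 (Declan, Hannah, Mateo).

3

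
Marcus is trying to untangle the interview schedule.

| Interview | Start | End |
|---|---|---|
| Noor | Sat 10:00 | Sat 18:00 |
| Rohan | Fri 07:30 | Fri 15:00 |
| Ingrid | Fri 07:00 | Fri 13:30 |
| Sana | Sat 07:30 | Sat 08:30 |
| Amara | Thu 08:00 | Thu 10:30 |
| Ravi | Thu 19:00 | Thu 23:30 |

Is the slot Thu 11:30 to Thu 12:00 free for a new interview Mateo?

Yes — the slot is free

Amara: ends Thu 10:30 at or before Mateo starts Thu 11:30 → clear.
Ravi: starts Thu 19:00 at or after Mateo ends Thu 12:00 → clear.
Ingrid: starts Fri 07:00 at or after Mateo ends Thu 12:00 → clear.
Rohan: starts Fri 07:30 at or after Mateo ends Thu 12:00 → clear.
Sana: starts Sat 07:30 at or after Mateo ends Thu 12:00 → clear.
Noor: starts Sat 10:00 at or after Mateo ends Thu 12:00 → clear.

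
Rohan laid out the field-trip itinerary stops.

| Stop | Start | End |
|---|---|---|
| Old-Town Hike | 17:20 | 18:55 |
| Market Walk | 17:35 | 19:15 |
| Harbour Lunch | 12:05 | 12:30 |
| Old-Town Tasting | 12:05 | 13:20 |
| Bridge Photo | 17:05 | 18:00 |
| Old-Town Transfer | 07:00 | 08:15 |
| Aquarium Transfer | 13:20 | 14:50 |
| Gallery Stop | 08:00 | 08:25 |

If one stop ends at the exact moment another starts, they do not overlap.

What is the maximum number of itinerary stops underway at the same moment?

Sweep the timeline, counting +1 at each start and −1 at each end (ends before starts at a tie):
07:00 start Old-Town Transfer → 1
08:00 start Gallery Stop → 2
08:15 end Old-Town Transfer → 1
08:25 end Gallery Stop → 0
12:05 start Harbour Lunch → 1
12:05 start Old-Town Tasting → 2
12:30 end Harbour Lunch → 1
13:20 end Old-Town Tasting → 0
13:20 start Aquarium Transfer → 1
14:50 end Aquarium Transfer → 0
17:05 start Bridge Photo → 1
17:20 start Old-Town Hike → 2
17:35 start Market Walk → 3
18:00 end Bridge Photo → 2
18:55 end Old-Town Hike → 1
19:15 end Market Walk → 0
Peak is 3, at 17:35 (Bridge Photo, Market Walk, Old-Town Hike).

3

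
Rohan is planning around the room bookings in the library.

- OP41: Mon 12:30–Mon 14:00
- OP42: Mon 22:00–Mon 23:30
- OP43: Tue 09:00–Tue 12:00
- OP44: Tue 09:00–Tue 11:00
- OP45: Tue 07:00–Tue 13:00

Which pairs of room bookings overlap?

OP43 & OP44, OP43 & OP45, OP44 & OP45

Sorted by start: OP41, OP42, OP45, OP43, OP44.
OP42 starts after OP41 ends, so nothing later overlaps OP41 either.
OP45 starts after OP42 ends, so nothing later overlaps OP42 either.
OP43 starts before OP45 ends → OP45 and OP43 overlap.
OP44 starts before OP45 ends → OP45 and OP44 overlap.
OP44 starts before OP43 ends → OP43 and OP44 overlap.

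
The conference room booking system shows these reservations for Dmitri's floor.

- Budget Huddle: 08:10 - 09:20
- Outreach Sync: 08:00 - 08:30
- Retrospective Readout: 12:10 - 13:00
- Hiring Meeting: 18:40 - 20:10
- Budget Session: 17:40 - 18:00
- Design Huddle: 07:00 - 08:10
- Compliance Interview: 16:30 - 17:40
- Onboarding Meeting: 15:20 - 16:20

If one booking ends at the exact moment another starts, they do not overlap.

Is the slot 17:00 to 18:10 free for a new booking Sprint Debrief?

Design Huddle: ends 08:10 at or before Sprint Debrief starts 17:00 → clear.
Outreach Sync: ends 08:30 at or before Sprint Debrief starts 17:00 → clear.
Budget Huddle: ends 09:20 at or before Sprint Debrief starts 17:00 → clear.
Retrospective Readout: ends 13:00 at or before Sprint Debrief starts 17:00 → clear.
Onboarding Meeting: ends 16:20 at or before Sprint Debrief starts 17:00 → clear.
Compliance Interview: starts 16:30 before Sprint Debrief ends 18:10, and ends 17:40 after Sprint Debrief starts 17:00 → overlap.
Budget Session: starts 17:40 before Sprint Debrief ends 18:10, and ends 18:00 after Sprint Debrief starts 17:00 → overlap.
Hiring Meeting: starts 18:40 at or after Sprint Debrief ends 18:10 → clear.
Sprint Debrief overlaps Compliance Interview, Budget Session.

No — it overlaps Budget Session, Compliance Interview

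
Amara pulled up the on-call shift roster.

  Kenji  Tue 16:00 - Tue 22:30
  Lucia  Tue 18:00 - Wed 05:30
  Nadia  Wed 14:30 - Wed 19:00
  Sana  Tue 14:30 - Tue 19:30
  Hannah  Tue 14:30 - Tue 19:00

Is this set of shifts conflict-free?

Check each pair: they overlap iff neither finishes before the other starts.
Sorted by start: Hannah, Sana, Kenji, Lucia, Nadia.
Sana starts before Hannah ends → Hannah and Sana overlap.
That's a conflict, so the schedule is not conflict-free.

No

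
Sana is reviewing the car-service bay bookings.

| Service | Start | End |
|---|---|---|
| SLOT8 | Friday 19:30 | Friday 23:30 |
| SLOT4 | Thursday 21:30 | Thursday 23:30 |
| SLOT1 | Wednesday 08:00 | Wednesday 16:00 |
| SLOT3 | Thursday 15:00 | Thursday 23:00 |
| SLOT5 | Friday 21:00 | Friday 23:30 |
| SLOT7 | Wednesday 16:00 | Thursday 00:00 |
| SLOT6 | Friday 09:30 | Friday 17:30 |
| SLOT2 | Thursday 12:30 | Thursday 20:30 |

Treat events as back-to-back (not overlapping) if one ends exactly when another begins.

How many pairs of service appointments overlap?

3

Check each pair: they overlap iff neither finishes before the other starts.
Sorted by start: SLOT1, SLOT7, SLOT2, SLOT3, SLOT4, SLOT6, SLOT8, SLOT5.
SLOT7 starts exactly when SLOT1 ends (back-to-back, no overlap) — done with SLOT1.
SLOT2 starts after SLOT7 ends — done with SLOT7.
SLOT3 starts before SLOT2 ends → SLOT2 and SLOT3 overlap.
SLOT4 starts after SLOT2 ends — done with SLOT2.
SLOT4 starts before SLOT3 ends → SLOT3 and SLOT4 overlap.
SLOT6 starts after SLOT3 ends — done with SLOT3.
SLOT6 starts after SLOT4 ends — done with SLOT4.
SLOT8 starts after SLOT6 ends — done with SLOT6.
SLOT5 starts before SLOT8 ends → SLOT8 and SLOT5 overlap.
Overlapping pairs: SLOT2 & SLOT3, SLOT3 & SLOT4, SLOT5 & SLOT8 — 3 in total.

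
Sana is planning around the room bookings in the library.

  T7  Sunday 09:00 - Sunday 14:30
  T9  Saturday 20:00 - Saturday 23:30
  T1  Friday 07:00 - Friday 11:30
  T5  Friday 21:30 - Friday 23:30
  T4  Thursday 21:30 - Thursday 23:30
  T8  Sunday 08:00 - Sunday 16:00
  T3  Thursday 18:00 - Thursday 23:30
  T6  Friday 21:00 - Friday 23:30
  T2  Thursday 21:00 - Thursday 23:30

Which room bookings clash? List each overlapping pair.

T2 & T3, T2 & T4, T3 & T4, T5 & T6, T7 & T8

Sorted by start: T3, T2, T4, T1, T6, T5, T9, T8, T7.
T2 starts before T3 ends → T3 and T2 overlap.
T4 starts before T3 ends → T3 and T4 overlap.
T1 starts after T3 ends — done with T3.
T4 starts before T2 ends → T2 and T4 overlap.
T1 starts after T2 ends — done with T2.
T1 starts after T4 ends — done with T4.
T6 starts after T1 ends — done with T1.
T5 starts before T6 ends → T6 and T5 overlap.
T9 starts after T6 ends — done with T6.
T9 starts after T5 ends — done with T5.
T8 starts after T9 ends — done with T9.
T7 starts before T8 ends → T8 and T7 overlap.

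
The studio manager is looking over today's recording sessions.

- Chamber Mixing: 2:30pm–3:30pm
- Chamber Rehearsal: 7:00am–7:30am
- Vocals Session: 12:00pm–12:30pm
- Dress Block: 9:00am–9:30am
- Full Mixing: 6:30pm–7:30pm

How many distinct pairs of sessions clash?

Sorted by start: Chamber Rehearsal, Dress Block, Vocals Session, Chamber Mixing, Full Mixing.
Dress Block starts after Chamber Rehearsal ends — done with Chamber Rehearsal.
Vocals Session starts after Dress Block ends — done with Dress Block.
Chamber Mixing starts after Vocals Session ends — done with Vocals Session.
Full Mixing starts after Chamber Mixing ends.
No pair overlaps.

0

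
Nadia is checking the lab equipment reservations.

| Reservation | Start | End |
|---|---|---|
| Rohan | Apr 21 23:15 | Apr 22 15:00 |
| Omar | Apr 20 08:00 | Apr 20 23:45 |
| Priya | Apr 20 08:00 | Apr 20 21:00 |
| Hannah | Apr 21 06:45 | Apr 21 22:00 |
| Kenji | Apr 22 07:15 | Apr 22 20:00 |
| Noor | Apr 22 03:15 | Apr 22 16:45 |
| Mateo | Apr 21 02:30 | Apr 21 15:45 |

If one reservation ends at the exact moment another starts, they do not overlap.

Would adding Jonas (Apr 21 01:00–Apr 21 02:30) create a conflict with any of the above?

No — it doesn't clash with anything

Omar: ends Apr 20 23:45 at or before Jonas starts Apr 21 01:00 → clear.
Priya: ends Apr 20 21:00 at or before Jonas starts Apr 21 01:00 → clear.
Mateo: starts Apr 21 02:30 at or after Jonas ends Apr 21 02:30 → clear.
Hannah: starts Apr 21 06:45 at or after Jonas ends Apr 21 02:30 → clear.
Rohan: starts Apr 21 23:15 at or after Jonas ends Apr 21 02:30 → clear.
Noor: starts Apr 22 03:15 at or after Jonas ends Apr 21 02:30 → clear.
Kenji: starts Apr 22 07:15 at or after Jonas ends Apr 21 02:30 → clear.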